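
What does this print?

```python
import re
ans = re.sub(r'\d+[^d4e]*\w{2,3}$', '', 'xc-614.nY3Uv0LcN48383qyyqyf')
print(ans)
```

xc-614.nY3Uv0LcN

Pattern: one or more of a digit; then zero or more of any character except [d4e], then 2 to 3 of a word character; then anchored at the end.
Matches: at [16:27] → '48383qyyqyf'.
`sub` substitutes '' at each match site.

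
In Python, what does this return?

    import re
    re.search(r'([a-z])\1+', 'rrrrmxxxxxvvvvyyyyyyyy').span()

A backreference is literal: `\1` must see the identical characters the first group matched.
The match spans [0:4] → 'rrrr'.

(0, 4)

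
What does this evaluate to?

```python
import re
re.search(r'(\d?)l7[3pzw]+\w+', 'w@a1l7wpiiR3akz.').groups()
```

('1',)

Pattern: optionally a digit (captured); then the literal 'l7', then one or more of one of [3pzw], then one or more of a word character.
Unlike `match`, `search` isn't anchored — it looks for the pattern anywhere in the string.
The match spans [3:15] → '1l7wpiiR3akz'.
Captured: group 1 = '1'.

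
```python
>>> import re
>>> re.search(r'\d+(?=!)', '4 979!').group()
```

'979'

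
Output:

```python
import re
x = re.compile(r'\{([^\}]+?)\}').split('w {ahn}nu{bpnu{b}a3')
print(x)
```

Matches to split on: at [2:7] → '{ahn}'; at [9:17] → '{bpnu{b}'.
The group in the pattern means `split` returns the separators' captures alongside the pieces.

['w ', 'ahn', 'nu', 'bpnu{b', 'a3']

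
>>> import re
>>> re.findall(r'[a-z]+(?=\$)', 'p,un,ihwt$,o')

['ihwt']

The `(?=…)`/`(?<=…)` assertion just peeks at neighbouring text; it doesn't advance the match position.
Walking the string: at [5:9] → 'ihwt'.
With no groups in the pattern, `findall` gives back each whole match — 1 here.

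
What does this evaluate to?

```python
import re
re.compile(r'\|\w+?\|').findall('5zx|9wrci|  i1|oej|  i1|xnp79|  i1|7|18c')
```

Scanning left to right: at [3:10] → '|9wrci|'; at [14:19] → '|oej|'; at [23:30] → '|xnp79|'; at [34:37] → '|7|'.
Since nothing is captured, `findall` lists the 4 matched substrings directly.

['|9wrci|', '|oej|', '|xnp79|', '|7|']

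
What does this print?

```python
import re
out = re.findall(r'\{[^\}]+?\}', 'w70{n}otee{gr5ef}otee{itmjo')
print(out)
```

Matches: at [3:6] → '{n}'; at [10:17] → '{gr5ef}'.
With no groups in the pattern, `findall` gives back each whole match — 2 here.

['{n}', '{gr5ef}']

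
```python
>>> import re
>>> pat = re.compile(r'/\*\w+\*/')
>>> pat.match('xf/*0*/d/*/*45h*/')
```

None

`re.match` only tries the pattern at the start of the string.
Here the pattern fails at index 0, so the call returns None.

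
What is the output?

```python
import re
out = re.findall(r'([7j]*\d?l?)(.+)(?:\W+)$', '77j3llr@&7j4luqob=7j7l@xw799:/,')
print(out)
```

[('77j3l', 'lr@&7j4luqob=7j7l@xw799:/')]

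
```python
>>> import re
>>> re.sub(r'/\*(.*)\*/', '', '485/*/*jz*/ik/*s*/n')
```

'485n'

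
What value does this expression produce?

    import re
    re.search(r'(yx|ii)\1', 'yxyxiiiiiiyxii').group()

`\1` has to match the exact text group 1 already captured.
The match spans [0:4] → 'yxyx'.

'yxyx'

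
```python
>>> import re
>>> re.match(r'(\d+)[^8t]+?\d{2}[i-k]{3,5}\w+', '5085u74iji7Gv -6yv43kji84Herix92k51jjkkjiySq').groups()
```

('5085',)

This matches one or more of a digit (captured); then one or more of any character except [8t] (lazy); then exactly 2 of a digit, then 3 to 5 of a character in [i-k], then one or more of a word character.
Lazy quantifiers expand one character at a time until the remainder of the pattern can match.
`re.match` only tries the pattern at the start of the string.
The match spans [0:13] → '5085u74iji7Gv'.
Captured: group 1 = '5085'.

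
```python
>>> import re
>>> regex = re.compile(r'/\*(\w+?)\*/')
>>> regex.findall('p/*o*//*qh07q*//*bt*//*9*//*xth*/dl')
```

['o', 'qh07q', 'bt', '9', 'xth']

Walking the string: at [1:6] match '/*o*/', group 1 = 'o'; at [6:15] match '/*qh07q*/', group 1 = 'qh07q'; at [15:21] match '/*bt*/', group 1 = 'bt'; at [21:26] match '/*9*/', group 1 = '9'; at [26:33] match '/*xth*/', group 1 = 'xth'.
`findall` collects group 1 from each match (5 total).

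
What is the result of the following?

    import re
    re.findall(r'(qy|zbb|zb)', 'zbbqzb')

Alternation tries branches left to right and keeps the first one that lets the overall match succeed at that position.
With a single group, `findall` returns only what that group captured — 2 items.

['zbb', 'zb']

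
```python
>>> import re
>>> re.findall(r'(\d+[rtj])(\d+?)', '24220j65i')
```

Pattern: one or more of a digit, then one of [rtj] (captured); then one or more of a digit (lazy) (captured).
Because the quantifier is non-greedy, it stops expanding at the earliest point where the rest of the pattern can succeed.
Matches: at [0:7] match '24220j6', groups = ('24220j', '6').
`findall` packs the 2 group values into a tuple for every match.

[('24220j', '6')]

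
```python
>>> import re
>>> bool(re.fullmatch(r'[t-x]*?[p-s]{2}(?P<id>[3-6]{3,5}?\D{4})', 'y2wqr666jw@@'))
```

False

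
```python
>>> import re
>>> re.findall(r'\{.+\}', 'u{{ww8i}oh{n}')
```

['{{ww8i}oh{n}']

Walking the string: at [1:13] → '{{ww8i}oh{n}'.
With no groups in the pattern, `findall` gives back each whole match — 1 here.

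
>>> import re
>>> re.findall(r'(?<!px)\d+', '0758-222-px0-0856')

['0758', '222', '0856']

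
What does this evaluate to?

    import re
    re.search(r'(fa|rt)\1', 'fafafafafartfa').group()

`\1` has to match the exact text group 1 already captured.
`re.search` tries every starting position until one works.
The match spans [0:4] → 'fafa'.
Captured: group 1 = 'fa'.

'fafa'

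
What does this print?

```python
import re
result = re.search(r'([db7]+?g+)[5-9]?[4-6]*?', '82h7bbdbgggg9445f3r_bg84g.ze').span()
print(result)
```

This matches one or more of one of [db7] (lazy), then one or more of a literal 'g' (captured); then optionally a character in [5-9], then zero or more of a character in [4-6] (lazy).
`re.search` tries every starting position until one works.
The match spans [3:13] → '7bbdbgggg9'.
Captured: group 1 = '7bbdbgggg'.

(3, 13)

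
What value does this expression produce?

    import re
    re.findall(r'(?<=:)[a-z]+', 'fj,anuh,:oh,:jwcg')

The lookaround is zero-width — it requires the adjacent text to match without consuming it, so the asserted text isn't part of the match.
Matches: at [9:11] → 'oh'; at [13:17] → 'jwcg'.
With no groups in the pattern, `findall` gives back each whole match — 2 here.

['oh', 'jwcg']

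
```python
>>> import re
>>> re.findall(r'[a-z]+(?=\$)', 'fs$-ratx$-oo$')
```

The `(?=…)`/`(?<=…)` assertion just peeks at neighbouring text; it doesn't advance the match position.
Scanning left to right: at [0:2] → 'fs'; at [4:8] → 'ratx'; at [10:12] → 'oo'.
`findall` yields the raw match text (3 of them) because the pattern has no groups.

['fs', 'ratx', 'oo']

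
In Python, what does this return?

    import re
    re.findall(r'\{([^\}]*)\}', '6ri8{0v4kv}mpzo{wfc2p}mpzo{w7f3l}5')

With a single group, `findall` returns only what that group captured — 3 items.

['0v4kv', 'wfc2p', 'w7f3l']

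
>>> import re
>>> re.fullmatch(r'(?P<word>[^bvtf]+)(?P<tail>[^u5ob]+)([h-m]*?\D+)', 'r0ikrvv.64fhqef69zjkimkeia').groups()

('r0ikr', 'vv.64fhqef69zjkimkei', 'a')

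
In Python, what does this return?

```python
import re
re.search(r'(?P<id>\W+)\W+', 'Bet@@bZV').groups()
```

Pattern: one or more of a non-word character (captured as 'id'); then one or more of a non-word character.
`re.search` tries every starting position until one works.
The match spans [3:5] → '@@'.
Captured: group 1 = '@'.

('@',)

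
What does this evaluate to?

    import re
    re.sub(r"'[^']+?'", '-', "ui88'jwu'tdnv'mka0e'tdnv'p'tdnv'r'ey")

Matches: at [4:9] → "'jwu'"; at [13:20] → "'mka0e'"; at [24:27] → "'p'"; at [31:34] → "'r'".
Each match is replaced by '-'.

'ui88-tdnv-tdnv-tdnv-ey'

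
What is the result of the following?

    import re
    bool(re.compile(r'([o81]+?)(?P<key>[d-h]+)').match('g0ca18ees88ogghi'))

Pattern: one or more of one of [o81] (lazy) (captured); then one or more of a character in [d-h] (captured as 'key').
`re.match` only tries the pattern at the start of the string.
Here the pattern fails at index 0, so the call returns None, and `bool(None)` is False.

False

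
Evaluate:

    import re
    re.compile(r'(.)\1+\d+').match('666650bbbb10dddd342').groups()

('6',)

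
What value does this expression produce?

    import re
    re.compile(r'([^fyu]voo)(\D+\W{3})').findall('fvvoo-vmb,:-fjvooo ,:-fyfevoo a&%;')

[('vvoo', '-vmb,:-fjvooo ,:-fyfevoo a&%;')]

The pattern matches any character except [fyu], then the literal 'voo' (captured); then one or more of a non-digit, then exactly 3 of a non-word character (captured).
Scanning left to right: at [1:34] match 'vvoo-vmb,:-fjvooo ,:-fyfevoo a&%;', groups = ('vvoo', '-vmb,:-fjvooo ,:-fyfevoo a&%;').
With 2 capturing groups, `findall` returns a 2-tuple per match.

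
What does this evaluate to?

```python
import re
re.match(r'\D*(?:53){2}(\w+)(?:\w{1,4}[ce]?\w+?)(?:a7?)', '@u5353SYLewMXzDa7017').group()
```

'@u5353SYLewMXzDa7'

This matches zero or more of a non-digit, then the literal '53' repeated 2 times; then one or more of a word character (captured); then 1 to 4 of a word character, then optionally one of [ce], then one or more of a word character (lazy) (non-capturing group); then a literal 'a', then optionally the literal '7' (non-capturing group).
With `match`, the pattern is implicitly anchored at the beginning.
The match spans [0:17] → '@u5353SYLewMXzDa7'.
Captured: group 1 = 'SYLewMX'.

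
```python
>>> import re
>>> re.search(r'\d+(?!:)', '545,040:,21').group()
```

Because the assertion is negative and zero-width, positions next to the forbidden text are skipped.
Unlike `match`, `search` isn't anchored — it looks for the pattern anywhere in the string.
The match spans [0:3] → '545'.

'545'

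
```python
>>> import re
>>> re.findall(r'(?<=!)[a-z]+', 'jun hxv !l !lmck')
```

['l', 'lmck']

Because the assertion is zero-width, the text it checks is not consumed and won't appear in the result.
With no groups in the pattern, `findall` gives back each whole match — 2 here.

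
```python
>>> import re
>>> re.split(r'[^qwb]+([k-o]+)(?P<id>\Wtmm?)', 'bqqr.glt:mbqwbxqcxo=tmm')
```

`re.split` interleaves the captured-group text with the surrounding fragments.

['bqqr.glt:mbqwbxq', 'o', '=tmm', '']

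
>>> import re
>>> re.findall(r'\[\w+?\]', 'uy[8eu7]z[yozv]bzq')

Walking the string: at [2:8] → '[8eu7]'; at [9:15] → '[yozv]'.
No capturing groups, so `findall` returns the 2 full match strings.

['[8eu7]', '[yozv]']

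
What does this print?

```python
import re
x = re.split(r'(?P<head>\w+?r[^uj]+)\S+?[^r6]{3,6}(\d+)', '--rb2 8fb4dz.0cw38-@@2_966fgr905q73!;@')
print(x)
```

Because the pattern has a capturing group, `split` also inserts each captured text between the pieces.

['--rb2 8fb4dz.0cw38-@@', '2_966fgr9', '3', '!;@']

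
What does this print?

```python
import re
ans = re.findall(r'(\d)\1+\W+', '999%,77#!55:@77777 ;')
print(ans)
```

`\1` has to match the exact text group 1 already captured.
Scanning left to right: at [0:5] match '999%,', group 1 = '9'; at [5:9] match '77#!', group 1 = '7'; at [9:13] match '55:@', group 1 = '5'; at [13:20] match '77777 ;', group 1 = '7'.
With a single group, `findall` returns only what that group captured — 4 items.

['9', '7', '5', '7']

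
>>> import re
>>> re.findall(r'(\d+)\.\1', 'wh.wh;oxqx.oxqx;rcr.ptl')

After group 1 captures some text, `\1` only succeeds where that same text appears again.
Because there's exactly one group, `findall` drops the full match and keeps group 1 from each hit.
Nothing in the string satisfies the pattern, so the list is empty.

[]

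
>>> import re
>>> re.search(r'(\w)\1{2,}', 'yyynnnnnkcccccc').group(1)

'y'

The backreference `\1` re-matches whatever the first group consumed, character for character.
`re.search` tries every starting position until one works.
The match spans [0:3] → 'yyy'.
Captured: group 1 = 'y'.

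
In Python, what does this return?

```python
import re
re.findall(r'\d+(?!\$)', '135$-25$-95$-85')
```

The negative lookahead/lookbehind blocks any match where the forbidden context is present.
`findall` yields the raw match text (4 of them) because the pattern has no groups.

['13', '2', '9', '85']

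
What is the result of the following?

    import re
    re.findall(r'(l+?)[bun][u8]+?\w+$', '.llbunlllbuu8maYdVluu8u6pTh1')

One capturing group, so `findall` returns just the captured substring from the one match — 1 in all.

['ll']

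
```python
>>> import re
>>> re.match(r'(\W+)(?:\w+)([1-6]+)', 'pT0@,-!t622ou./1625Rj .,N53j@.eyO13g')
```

This matches one or more of a non-word character (captured); then one or more of a word character (non-capturing group); then one or more of a character in [1-6] (captured).
With `match`, the pattern is implicitly anchored at the beginning.
Here the pattern fails at index 0, so the call returns None.

None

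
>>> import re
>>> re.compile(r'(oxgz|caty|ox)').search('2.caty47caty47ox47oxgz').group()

'caty'

The match spans [2:6] → 'caty'.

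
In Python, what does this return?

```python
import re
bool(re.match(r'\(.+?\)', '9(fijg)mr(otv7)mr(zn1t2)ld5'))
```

False

With `match`, the pattern is implicitly anchored at the beginning.
Here the pattern fails at index 0, so the call returns None, and `bool(None)` is False.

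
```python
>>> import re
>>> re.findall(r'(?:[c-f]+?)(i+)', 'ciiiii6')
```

['iiiii']

This matches one or more of a character in [c-f] (lazy) (non-capturing group); then one or more of a literal 'i' (captured).
Scanning left to right: at [0:6] match 'ciiiii', group 1 = 'iiiii'.
With a single group, `findall` returns only what that group captured — 1 item.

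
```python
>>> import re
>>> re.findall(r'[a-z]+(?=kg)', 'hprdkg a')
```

['hprd']

The `(?=…)`/`(?<=…)` assertion just peeks at neighbouring text; it doesn't advance the match position.
Walking the string: at [0:4] → 'hprd'.
Since nothing is captured, `findall` lists the 1 matched substring directly.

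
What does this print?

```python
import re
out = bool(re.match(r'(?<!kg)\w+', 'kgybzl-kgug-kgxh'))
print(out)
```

True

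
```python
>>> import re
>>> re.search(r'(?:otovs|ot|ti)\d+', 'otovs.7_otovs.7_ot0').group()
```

'ot0'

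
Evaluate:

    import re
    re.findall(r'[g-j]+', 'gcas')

['g']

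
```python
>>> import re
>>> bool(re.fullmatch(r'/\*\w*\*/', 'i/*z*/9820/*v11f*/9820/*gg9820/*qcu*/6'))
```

False

For `fullmatch`, every character of the input must be accounted for by the pattern.
Here the string isn't matched end-to-end, so the call returns None, and `bool(None)` is False.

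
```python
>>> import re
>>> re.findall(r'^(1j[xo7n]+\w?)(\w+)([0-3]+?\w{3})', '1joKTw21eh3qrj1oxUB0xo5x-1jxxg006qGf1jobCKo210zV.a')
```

[('1joK', 'Tw21eh3qrj1oxUB', '0xo5')]

The pattern matches anchored at the start of the string; then the literal '1j', then one or more of one of [xo7n], then optionally a word character (captured); then one or more of a word character (captured); then one or more of a character in [0-3] (lazy), then exactly 3 of a word character (captured).
Scanning left to right: at [0:23] match '1joKTw21eh3qrj1oxUB0xo5', groups = ('1joK', 'Tw21eh3qrj1oxUB', '0xo5').
With 3 capturing groups, `findall` returns a 3-tuple per match.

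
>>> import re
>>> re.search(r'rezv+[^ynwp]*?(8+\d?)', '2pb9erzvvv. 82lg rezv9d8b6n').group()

Pattern: the literal 'rez', then one or more of the literal 'v', then zero or more of any character except [ynwp] (lazy); then one or more of the literal '8', then optionally a digit (captured).
`re.search` scans for the first position where the pattern succeeds.
The match spans [17:24] → 'rezv9d8'.
Captured: group 1 = '8'.

'rezv9d8'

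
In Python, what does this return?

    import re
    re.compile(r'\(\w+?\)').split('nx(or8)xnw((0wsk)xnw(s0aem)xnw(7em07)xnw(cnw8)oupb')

['nx', 'xnw(', 'xnw', 'xnw', 'xnw', 'oupb']

Matches to split on: at [2:7] → '(or8)'; at [11:17] → '(0wsk)'; at [20:27] → '(s0aem)'; at [30:37] → '(7em07)'; at [40:46] → '(cnw8)'.
Splitting on the pattern gives 6 pieces.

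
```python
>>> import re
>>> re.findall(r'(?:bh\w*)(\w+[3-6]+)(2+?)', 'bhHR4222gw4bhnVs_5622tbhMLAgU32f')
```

[('U3', '2')]

Pattern: the literal 'bh', then zero or more of a word character (non-capturing group); then one or more of a word character, then one or more of a character in [3-6] (captured); then one or more of a literal '2' (lazy) (captured).
Walking the string: at [0:31] match 'bhHR4222gw4bhnVs_5622tbhMLAgU32', groups = ('U3', '2').
Multiple groups make `findall` return tuples — one 2-tuple for the one match.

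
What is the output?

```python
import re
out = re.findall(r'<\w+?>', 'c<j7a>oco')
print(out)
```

['<j7a>']

Scanning left to right: at [1:6] → '<j7a>'.
With no groups in the pattern, `findall` gives back each whole match — 1 here.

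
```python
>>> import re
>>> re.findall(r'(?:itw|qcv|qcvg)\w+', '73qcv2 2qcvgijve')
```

No capturing groups, so `findall` returns the 2 full match strings.

['qcv2', 'qcvgijve']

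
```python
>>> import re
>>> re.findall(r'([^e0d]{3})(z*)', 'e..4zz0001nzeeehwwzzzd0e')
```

[('..4', 'zz'), ('1nz', ''), ('hww', 'zzz')]

Pattern: exactly 3 of any character except [e0d] (captured); then zero or more of a literal 'z' (captured).
`findall` packs the 2 group values into a tuple for every match.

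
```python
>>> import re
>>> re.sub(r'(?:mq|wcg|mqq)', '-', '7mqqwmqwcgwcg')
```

'7-qw---'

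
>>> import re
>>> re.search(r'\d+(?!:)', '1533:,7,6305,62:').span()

(0, 3)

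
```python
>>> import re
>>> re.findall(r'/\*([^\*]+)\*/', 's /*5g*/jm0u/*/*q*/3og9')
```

['5g', 'q']

Matches: at [2:8] match '/*5g*/', group 1 = '5g'; at [14:19] match '/*q*/', group 1 = 'q'.
One capturing group, so `findall` returns just the captured substring from each match — 2 in all.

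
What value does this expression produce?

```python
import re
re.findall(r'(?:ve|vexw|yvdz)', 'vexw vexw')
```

['ve', 've']

Branches in `(...|...)` are attempted left-to-right; the first branch that allows the whole pattern to succeed is taken.
`findall` yields the raw match text (2 of them) because the pattern has no groups.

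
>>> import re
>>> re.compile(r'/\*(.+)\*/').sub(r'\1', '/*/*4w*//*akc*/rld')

Matches: at [0:15] → '/*/*4w*//*akc*/'.
`\1` in the replacement pulls in group 1's text for each match.

'/*4w*//*akcrld'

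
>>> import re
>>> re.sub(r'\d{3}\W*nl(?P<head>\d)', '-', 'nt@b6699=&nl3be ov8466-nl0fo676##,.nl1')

'nt@b6-be ov8-fo-'

Pattern: exactly 3 of a digit, then zero or more of a non-word character, then the literal 'nl'; then a digit (captured as 'head').
Matches: at [5:13] → '699=&nl3'; at [19:26] → '466-nl0'; at [28:38] → '676##,.nl1'.
Each match is replaced by '-'.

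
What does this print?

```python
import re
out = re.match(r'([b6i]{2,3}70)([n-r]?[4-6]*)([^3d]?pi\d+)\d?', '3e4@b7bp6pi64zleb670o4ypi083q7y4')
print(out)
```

None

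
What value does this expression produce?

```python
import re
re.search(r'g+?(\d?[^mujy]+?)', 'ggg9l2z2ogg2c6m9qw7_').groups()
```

('g',)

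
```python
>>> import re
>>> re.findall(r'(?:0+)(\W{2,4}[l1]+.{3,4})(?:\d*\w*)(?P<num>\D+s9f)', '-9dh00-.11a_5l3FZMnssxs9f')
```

Pattern: one or more of a literal '0' (non-capturing group); then 2 to 4 of a non-word character, then one or more of one of [l1], then 3 to 4 of any character (captured); then zero or more of a digit, then zero or more of a word character (non-capturing group); then one or more of a non-digit, then the literal 's9f' (captured as 'num').
Scanning left to right: at [4:25] match '00-.11a_5l3FZMnssxs9f', groups = ('-.11a_5l', 'xs9f').
2 groups means the one result is a tuple of 2 captured strings — 1 here.

[('-.11a_5l', 'xs9f')]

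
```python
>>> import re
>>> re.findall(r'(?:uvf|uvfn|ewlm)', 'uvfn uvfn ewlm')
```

['uvf', 'uvf', 'ewlm']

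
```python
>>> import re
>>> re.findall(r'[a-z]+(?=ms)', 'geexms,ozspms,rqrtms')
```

['geex', 'ozsp', 'rqrt']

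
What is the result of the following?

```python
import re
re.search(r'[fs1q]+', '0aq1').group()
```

This matches one or more of one of [fs1q].
The match spans [2:4] → 'q1'.

'q1'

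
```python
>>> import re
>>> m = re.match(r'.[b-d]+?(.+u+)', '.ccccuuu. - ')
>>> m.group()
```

`re.match` only tries the pattern at the start of the string.
The match spans [0:8] → '.ccccuuu'.

'.ccccuuu'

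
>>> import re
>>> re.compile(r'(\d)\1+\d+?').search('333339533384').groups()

('3',)

The backreference `\1` re-matches whatever the first group consumed, character for character.
`re.search` tries every starting position until one works.
The match spans [0:6] → '333339'.
Captured: group 1 = '3'.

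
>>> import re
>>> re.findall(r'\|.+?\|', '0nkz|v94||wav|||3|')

['|v94|', '|wav|', '||3|']

Lazy quantifiers expand one character at a time until the remainder of the pattern can match.
Since nothing is captured, `findall` lists the 3 matched substrings directly.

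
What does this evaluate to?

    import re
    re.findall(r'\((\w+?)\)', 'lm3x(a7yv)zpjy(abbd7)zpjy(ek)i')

['a7yv', 'abbd7', 'ek']

`findall` collects group 1 from each match (3 total).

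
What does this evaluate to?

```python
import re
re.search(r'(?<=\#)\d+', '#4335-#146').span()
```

The positive lookaround only admits positions where the adjacent text matches; those characters stay outside the span.
The match spans [1:5] → '4335'.

(1, 5)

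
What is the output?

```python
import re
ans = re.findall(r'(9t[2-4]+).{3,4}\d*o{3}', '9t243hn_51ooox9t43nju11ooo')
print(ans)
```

This matches the literal '9t', then one or more of a character in [2-4] (captured); then 3 to 4 of any character, then zero or more of a digit, then exactly 3 of a literal 'o'.
`findall` collects group 1 from each match (2 total).

['9t243', '9t43']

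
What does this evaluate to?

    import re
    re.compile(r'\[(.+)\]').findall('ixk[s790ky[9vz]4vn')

['s790ky[9vz']

Matches: at [3:15] match '[s790ky[9vz]', group 1 = 's790ky[9vz'.
With a single group, `findall` returns only what that group captured — 1 item.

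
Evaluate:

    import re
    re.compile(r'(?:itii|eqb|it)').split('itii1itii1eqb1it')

['', '1', '1', '1', '']

`|` is ordered: at each position the engine commits to the first alternative that works.
`split` removes every match and returns the 5 fragments in between.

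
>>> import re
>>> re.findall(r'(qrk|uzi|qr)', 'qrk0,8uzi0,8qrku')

['qrk', 'uzi', 'qrk']

Alternation isn't longest-match — the leftmost alternative that fits at this position is chosen.
Walking the string: at [0:3] match 'qrk', group 1 = 'qrk'; at [6:9] match 'uzi', group 1 = 'uzi'; at [12:15] match 'qrk', group 1 = 'qrk'.
One capturing group, so `findall` returns just the captured substring from each match — 3 in all.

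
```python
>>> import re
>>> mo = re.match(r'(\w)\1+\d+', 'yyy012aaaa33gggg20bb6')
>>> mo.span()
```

`\1` has to match the exact text group 1 already captured.
`re.match` won't scan ahead — the pattern has to work from the very first character.
The match spans [0:6] → 'yyy012'.
Captured: group 1 = 'y'.

(0, 6)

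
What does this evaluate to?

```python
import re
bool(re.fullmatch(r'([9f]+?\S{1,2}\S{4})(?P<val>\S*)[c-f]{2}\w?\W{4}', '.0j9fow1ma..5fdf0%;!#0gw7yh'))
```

False

`fullmatch` succeeds only if the pattern covers the string from start to end.
Here the pattern can't cover the whole string, so the call returns None, and `bool(None)` is False.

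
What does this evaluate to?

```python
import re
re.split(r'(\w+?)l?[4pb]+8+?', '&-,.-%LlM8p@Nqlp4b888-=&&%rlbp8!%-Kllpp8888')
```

['&-,.-%LlM8p@', 'Nq', '88-=&&%', 'r', '!%-', 'Kl', '888']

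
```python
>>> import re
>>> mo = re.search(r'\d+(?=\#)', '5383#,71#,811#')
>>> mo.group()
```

'5383'

The positive lookaround only admits positions where the adjacent text matches; those characters stay outside the span.
The match spans [0:4] → '5383'.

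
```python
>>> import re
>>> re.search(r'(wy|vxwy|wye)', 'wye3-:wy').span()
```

(0, 2)

The regex engine tests alternatives in the order written; an earlier branch that matches wins even if a later one would match more.
`search` walks the string left to right and returns the first match it finds.
The match spans [0:2] → 'wy'.
Captured: group 1 = 'wy'.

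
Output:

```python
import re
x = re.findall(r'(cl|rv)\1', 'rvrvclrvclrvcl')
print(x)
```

['rv']

`\1` has to match the exact text group 1 already captured.
With a single group, `findall` returns only what that group captured — 1 item.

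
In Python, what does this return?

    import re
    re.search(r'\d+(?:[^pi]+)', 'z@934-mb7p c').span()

Pattern: one or more of a digit; then one or more of any character except [pi] (non-capturing group).
`re.search` scans for the first position where the pattern succeeds.
The match spans [2:9] → '934-mb7'.

(2, 9)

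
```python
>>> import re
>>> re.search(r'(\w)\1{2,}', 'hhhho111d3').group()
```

After group 1 captures some text, `\1` only succeeds where that same text appears again.
The match spans [0:4] → 'hhhh'.

'hhhh'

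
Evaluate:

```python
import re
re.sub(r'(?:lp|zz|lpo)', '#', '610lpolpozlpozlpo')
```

Branches in `(...|...)` are attempted left-to-right; the first branch that allows the whole pattern to succeed is taken.
Matches: at [3:5] → 'lp'; at [6:8] → 'lp'; at [10:12] → 'lp'; at [14:16] → 'lp'.
Every occurrence is swapped for '#'.

'610#o#oz#oz#o'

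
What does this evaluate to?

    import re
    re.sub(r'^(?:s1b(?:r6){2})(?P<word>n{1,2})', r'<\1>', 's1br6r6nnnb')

`\1` in the replacement pulls in group 1's text for each match.

'<nn>nb'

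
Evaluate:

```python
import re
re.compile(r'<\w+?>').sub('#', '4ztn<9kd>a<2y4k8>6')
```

`sub` substitutes '#' at each match site.

'4ztn#a#6'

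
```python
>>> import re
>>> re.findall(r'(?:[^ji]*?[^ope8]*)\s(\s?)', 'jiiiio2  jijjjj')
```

Pattern: zero or more of any character except [ji] (lazy), then zero or more of any character except [ope8] (non-capturing group); then whitespace; then optionally whitespace (captured).
With a single group, `findall` returns only what that group captured — 1 item.

['']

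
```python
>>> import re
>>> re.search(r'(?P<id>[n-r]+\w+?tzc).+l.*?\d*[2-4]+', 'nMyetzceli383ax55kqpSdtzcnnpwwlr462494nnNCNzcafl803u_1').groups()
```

The pattern matches one or more of a character in [n-r], then one or more of a word character (lazy), then the literal 'tzc' (captured as 'id'); then one or more of any character, then the literal 'l'; then zero or more of any character (lazy), then zero or more of a digit; then one or more of a character in [2-4].
Because the quantifier is non-greedy, it stops expanding at the earliest point where the rest of the pattern can succeed.
Unlike `match`, `search` isn't anchored — it looks for the pattern anywhere in the string.
The match spans [0:51] → 'nMyetzceli383ax55kqpSdtzcnnpwwlr462494nnNCNzcafl803'.
Captured: group 1 = 'nMyetzc'.

('nMyetzc',)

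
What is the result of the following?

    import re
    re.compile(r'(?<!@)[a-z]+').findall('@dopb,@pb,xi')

['opb', 'b', 'xi']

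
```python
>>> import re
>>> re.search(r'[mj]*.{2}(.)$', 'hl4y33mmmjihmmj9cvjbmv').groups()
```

('v',)

Pattern: zero or more of one of [mj], then exactly 2 of any character; then any character (captured); then anchored at the end.
`re.search` tries every starting position until one works.
The match spans [18:22] → 'jbmv'.
Captured: group 1 = 'v'.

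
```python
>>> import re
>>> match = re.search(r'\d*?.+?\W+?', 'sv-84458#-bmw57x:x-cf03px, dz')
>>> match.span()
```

(0, 3)

This matches zero or more of a digit (lazy), then one or more of any character (lazy); then one or more of a non-word character (lazy).
A `+?`/`*?`/`{m,n}?` starts at its minimum and grows only as far as needed for what follows to match.
Unlike `match`, `search` isn't anchored — it looks for the pattern anywhere in the string.
The match spans [0:3] → 'sv-'.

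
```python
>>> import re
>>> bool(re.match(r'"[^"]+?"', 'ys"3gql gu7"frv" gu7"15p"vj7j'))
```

False

With `match`, the pattern is implicitly anchored at the beginning.
Here position 0 doesn't satisfy it, so the call returns None, and `bool(None)` is False.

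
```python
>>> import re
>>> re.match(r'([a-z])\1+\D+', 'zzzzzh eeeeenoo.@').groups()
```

('z',)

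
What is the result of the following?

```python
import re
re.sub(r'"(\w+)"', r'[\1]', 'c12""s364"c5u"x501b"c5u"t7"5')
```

`\1` in the replacement pulls in group 1's text for each match.

'c12"[s364]c5u[x501b]c5u[t7]5'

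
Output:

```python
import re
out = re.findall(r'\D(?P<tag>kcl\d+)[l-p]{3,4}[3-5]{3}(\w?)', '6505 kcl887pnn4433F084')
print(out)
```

[('kcl887', '3')]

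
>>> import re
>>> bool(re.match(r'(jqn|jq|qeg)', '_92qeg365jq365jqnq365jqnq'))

False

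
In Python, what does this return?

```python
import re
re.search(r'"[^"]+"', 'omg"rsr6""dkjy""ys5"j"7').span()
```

(3, 9)

`search` walks the string left to right and returns the first match it finds.
The match spans [3:9] → '"rsr6"'.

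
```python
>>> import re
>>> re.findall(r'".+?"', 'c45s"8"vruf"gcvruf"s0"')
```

A `+?`/`*?`/`{m,n}?` starts at its minimum and grows only as far as needed for what follows to match.
With no groups in the pattern, `findall` gives back each whole match — 2 here.

['"8"', '"gcvruf"']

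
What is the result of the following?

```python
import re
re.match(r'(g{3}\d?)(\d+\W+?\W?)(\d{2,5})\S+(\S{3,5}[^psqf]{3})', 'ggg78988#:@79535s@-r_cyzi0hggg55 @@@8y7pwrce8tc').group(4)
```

'g55 @@'

The pattern matches exactly 3 of the literal 'g', then optionally a digit (captured); then one or more of a digit, then one or more of a non-word character (lazy), then optionally a non-word character (captured); then 2 to 5 of a digit (captured); then one or more of a non-whitespace character; then 3 to 5 of a non-whitespace character, then exactly 3 of any character except [psqf] (captured).
`re.match` only tries the pattern at the start of the string.
The match spans [0:35] → 'ggg78988#:@79535s@-r_cyzi0hggg55 @@'.
Captured: group 1 = 'ggg7', group 2 = '8988#:@', group 3 = '79535', group 4 = 'g55 @@'.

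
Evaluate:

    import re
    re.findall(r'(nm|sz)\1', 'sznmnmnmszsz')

`\1` has to match the exact text group 1 already captured.
Matches: at [2:6] match 'nmnm', group 1 = 'nm'; at [8:12] match 'szsz', group 1 = 'sz'.
`findall` collects group 1 from each match (2 total).

['nm', 'sz']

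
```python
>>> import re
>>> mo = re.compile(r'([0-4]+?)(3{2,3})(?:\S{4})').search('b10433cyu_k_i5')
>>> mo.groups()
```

('104', '33')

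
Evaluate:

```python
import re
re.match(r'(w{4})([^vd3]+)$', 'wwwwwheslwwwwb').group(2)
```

'wheslwwwwb'

The pattern matches exactly 4 of a literal 'w' (captured); then one or more of any character except [vd3] (captured); then anchored at the end.
With `match`, the pattern is implicitly anchored at the beginning.
The match spans [0:14] → 'wwwwwheslwwwwb'.
Captured: group 1 = 'wwww', group 2 = 'wheslwwwwb'.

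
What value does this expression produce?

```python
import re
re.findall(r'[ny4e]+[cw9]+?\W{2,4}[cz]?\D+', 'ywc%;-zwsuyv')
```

`findall` yields the raw match text (1 of them) because the pattern has no groups.

['ywc%;-zwsuyv']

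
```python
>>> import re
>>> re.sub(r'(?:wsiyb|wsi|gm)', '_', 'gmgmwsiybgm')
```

'____'

The regex engine tests alternatives in the order written; an earlier branch that matches wins even if a later one would match more.
Every occurrence is swapped for '_'.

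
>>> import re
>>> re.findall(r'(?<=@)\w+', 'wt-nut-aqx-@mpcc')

Because the assertion is zero-width, the text it checks is not consumed and won't appear in the result.
Matches: at [12:16] → 'mpcc'.
With no groups in the pattern, `findall` gives back each whole match — 1 here.

['mpcc']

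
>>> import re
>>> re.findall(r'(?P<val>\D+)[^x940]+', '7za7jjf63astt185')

With a single group, `findall` returns only what that group captured — 1 item.

['za']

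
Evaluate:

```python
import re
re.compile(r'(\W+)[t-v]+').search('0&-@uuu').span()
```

(1, 7)

The match spans [1:7] → '&-@uuu'.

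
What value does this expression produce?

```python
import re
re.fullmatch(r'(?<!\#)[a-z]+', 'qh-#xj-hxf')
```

`fullmatch` succeeds only if the pattern covers the string from start to end.
Here the string isn't matched end-to-end, so the call returns None.

None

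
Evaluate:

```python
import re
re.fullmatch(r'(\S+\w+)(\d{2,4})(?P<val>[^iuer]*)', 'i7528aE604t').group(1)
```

'i7528aE6'

The match spans [0:11] → 'i7528aE604t'.
Captured: group 1 = 'i7528aE6', group 2 = '04', group 3 = 't'.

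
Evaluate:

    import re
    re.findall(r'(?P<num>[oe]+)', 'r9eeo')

['eeo']

Pattern: one or more of one of [oe] (captured as 'num').
With a single group, `findall` returns only what that group captured — 1 item.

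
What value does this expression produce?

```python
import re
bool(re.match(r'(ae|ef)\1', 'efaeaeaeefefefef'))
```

False

`\1` is not a pattern — it's the concrete string captured by group 1, re-applied verbatim.
`match` is anchored at position 0; if the pattern doesn't fit there, it returns None.
Here the pattern fails at index 0, so the call returns None, and `bool(None)` is False.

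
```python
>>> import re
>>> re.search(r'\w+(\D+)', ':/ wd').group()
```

'wd'

The pattern matches one or more of a word character; then one or more of a non-digit (captured).
`re.search` tries every starting position until one works.
The match spans [3:5] → 'wd'.
Captured: group 1 = 'd'.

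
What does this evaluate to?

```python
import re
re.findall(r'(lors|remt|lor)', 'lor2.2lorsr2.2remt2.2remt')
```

['lor', 'lors', 'remt', 'remt']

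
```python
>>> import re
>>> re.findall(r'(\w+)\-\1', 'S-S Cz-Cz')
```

A backreference is literal: `\1` must see the identical characters the first group matched.
Scanning left to right: at [0:3] match 'S-S', group 1 = 'S'; at [4:9] match 'Cz-Cz', group 1 = 'Cz'.
Because there's exactly one group, `findall` drops the full match and keeps group 1 from each hit.

['S', 'Cz']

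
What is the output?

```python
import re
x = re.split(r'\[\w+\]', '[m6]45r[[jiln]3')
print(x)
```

Matches to split on: at [0:4] → '[m6]'; at [8:14] → '[jiln]'.
The string is cut at each match, leaving 3 pieces.

['', '45r[', '3']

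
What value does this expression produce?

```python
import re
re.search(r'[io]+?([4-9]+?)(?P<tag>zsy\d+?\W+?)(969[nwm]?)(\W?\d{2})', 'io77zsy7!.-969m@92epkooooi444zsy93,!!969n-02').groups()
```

('77', 'zsy7!.-', '969m', '@92')

This matches one or more of one of [io] (lazy); then one or more of a character in [4-9] (lazy) (captured); then the literal 'zsy', then one or more of a digit (lazy), then one or more of a non-word character (lazy) (captured as 'tag'); then the literal '969', then optionally one of [nwm] (captured); then optionally a non-word character, then exactly 2 of a digit (captured).
`re.search` scans for the first position where the pattern succeeds.
The match spans [0:18] → 'io77zsy7!.-969m@92'.
Captured: group 1 = '77', group 2 = 'zsy7!.-', group 3 = '969m', group 4 = '@92'.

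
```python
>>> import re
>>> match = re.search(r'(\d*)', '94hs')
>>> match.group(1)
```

'94'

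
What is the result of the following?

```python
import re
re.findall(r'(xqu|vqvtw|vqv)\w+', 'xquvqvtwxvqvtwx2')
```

Scanning left to right: at [0:16] match 'xquvqvtwxvqvtwx2', group 1 = 'xqu'.
Because there's exactly one group, `findall` drops the full match and keeps group 1 from the one hit.

['xqu']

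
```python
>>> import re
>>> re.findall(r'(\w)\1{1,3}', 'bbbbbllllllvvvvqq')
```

`\1` is not a pattern — it's the concrete string captured by group 1, re-applied verbatim.
Because there's exactly one group, `findall` drops the full match and keeps group 1 from each hit.

['b', 'l', 'l', 'v', 'q']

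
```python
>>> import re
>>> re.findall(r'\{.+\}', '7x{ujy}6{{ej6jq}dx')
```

['{ujy}6{{ej6jq}']

Matches: at [2:16] → '{ujy}6{{ej6jq}'.
`findall` yields the raw match text (1 of them) because the pattern has no groups.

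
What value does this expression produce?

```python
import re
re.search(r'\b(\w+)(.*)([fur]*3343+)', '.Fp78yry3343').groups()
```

The pattern matches a word boundary (`\b`, zero-width); then one or more of a word character (captured); then zero or more of any character (captured); then zero or more of one of [fur], then the literal '334', then one or more of the literal '3' (captured).
`re.search` tries every starting position until one works.
The match spans [1:12] → 'Fp78yry3343'.
Captured: group 1 = 'Fp78yry', group 2 = '', group 3 = '3343'.

('Fp78yry', '', '3343')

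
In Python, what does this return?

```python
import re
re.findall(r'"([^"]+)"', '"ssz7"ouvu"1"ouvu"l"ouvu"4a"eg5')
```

['ssz7', '1', 'l', '4a']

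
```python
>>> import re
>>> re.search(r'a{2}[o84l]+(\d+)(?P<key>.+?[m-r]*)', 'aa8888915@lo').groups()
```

The match spans [0:10] → 'aa8888915@'.
Captured: group 1 = '915', group 2 = '@'.

('915', '@')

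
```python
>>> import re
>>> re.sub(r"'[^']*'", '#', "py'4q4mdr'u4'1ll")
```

Matches: at [2:10] → "'4q4mdr'".
Every occurrence is swapped for '#'.

"py#u4'1ll"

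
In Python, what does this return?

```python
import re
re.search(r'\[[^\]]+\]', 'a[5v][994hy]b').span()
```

`search` walks the string left to right and returns the first match it finds.
The match spans [1:5] → '[5v]'.

(1, 5)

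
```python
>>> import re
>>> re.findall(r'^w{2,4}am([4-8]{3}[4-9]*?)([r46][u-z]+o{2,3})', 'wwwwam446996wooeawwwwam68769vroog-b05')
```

[('44699', '6woo')]

This matches anchored at the start of the string; then 2 to 4 of the literal 'w', then the literal 'am'; then exactly 3 of a character in [4-8], then zero or more of a character in [4-9] (lazy) (captured); then one of [r46], then one or more of a character in [u-z], then 2 to 3 of the literal 'o' (captured).
2 groups means the one result is a tuple of 2 captured strings — 1 here.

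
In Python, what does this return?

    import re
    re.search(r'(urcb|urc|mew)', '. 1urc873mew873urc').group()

'urc'

The match spans [3:6] → 'urc'.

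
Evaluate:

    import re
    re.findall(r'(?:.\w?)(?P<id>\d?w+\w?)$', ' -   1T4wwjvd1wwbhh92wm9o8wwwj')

['8wwwj']

The pattern matches any character, then optionally a word character (non-capturing group); then optionally a digit, then one or more of a literal 'w', then optionally a word character (captured as 'id'); then anchored at the end.
Scanning left to right: at [23:30] match '9o8wwwj', group 1 = '8wwwj'.
`findall` collects group 1 from the one match (1 total).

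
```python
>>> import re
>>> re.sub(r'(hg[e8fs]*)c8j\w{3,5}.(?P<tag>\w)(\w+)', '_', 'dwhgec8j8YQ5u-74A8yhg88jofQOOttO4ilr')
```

'dw_'

The pattern matches the literal 'hg', then zero or more of one of [e8fs] (captured); then the literal 'c8j', then 3 to 5 of a word character, then any character; then a word character (captured as 'tag'); then one or more of a word character (captured).
Matches: at [2:36] → 'hgec8j8YQ5u-74A8yhg88jofQOOttO4ilr'.
Every occurrence is swapped for '_'.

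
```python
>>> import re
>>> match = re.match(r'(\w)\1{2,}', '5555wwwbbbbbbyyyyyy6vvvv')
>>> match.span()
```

(0, 4)

The backreference `\1` re-matches whatever the first group consumed, character for character.
`re.match` won't scan ahead — the pattern has to work from the very first character.
The match spans [0:4] → '5555'.
Captured: group 1 = '5'.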